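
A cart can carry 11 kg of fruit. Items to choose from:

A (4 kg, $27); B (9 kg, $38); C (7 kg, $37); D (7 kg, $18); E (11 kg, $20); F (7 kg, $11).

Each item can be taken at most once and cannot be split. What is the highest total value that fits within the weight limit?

Check high-value combinations within 11 kg:
- A+C: weight 4+7=11, value 27+37=64
- A+D: weight 4+7=11, value 27+18=45
- B: weight 9, value 38
Best: $64.

$64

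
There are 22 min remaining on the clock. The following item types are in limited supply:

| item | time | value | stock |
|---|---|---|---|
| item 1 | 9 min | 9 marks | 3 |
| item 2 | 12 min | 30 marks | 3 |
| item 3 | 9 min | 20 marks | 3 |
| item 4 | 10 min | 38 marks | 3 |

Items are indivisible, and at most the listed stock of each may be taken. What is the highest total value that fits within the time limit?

76 marks

Top feasible selections:
- 2×item 4: time 20, value 76
- 1×item 2 + 1×item 4: time 22, value 68
- 1×item 3 + 1×item 4: time 19, value 58
Best: 76 marks.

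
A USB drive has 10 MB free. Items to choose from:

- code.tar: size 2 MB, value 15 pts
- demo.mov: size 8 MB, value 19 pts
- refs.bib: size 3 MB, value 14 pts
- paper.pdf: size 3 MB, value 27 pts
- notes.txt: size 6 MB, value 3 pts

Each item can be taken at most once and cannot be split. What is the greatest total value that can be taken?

Check high-value combinations within 10 MB:
- code.tar+refs.bib+paper.pdf: size 2+3+3=8, value 15+14+27=56
- code.tar+paper.pdf: size 2+3=5, value 15+27=42
- refs.bib+paper.pdf: size 3+3=6, value 14+27=41
- code.tar+demo.mov: size 2+8=10, value 15+19=34
- paper.pdf+notes.txt: size 3+6=9, value 27+3=30
Best: 56 pts.

56 pts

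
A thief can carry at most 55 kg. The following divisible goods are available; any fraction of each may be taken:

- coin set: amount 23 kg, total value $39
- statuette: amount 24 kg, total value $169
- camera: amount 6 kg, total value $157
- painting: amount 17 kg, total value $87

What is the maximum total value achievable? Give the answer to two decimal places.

426.57

Take in order of value per unit:
- camera (157/6 per unit): all 6 → value 157, running total 157.00
- statuette (169/24 per unit): all 24 → value 169, running total 326.00
- painting (87/17 per unit): all 17 → value 87, running total 413.00
- coin set (39/23 per unit): 8 of 23 → value 8×39/23 = 13.5652, running total 426.57
Total 426.57.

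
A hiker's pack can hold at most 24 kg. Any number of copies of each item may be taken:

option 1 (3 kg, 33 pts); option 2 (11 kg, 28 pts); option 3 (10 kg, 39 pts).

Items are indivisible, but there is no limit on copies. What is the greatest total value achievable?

Best value-per-unit is option 1 at 33/3, and filling with it alone uses weight 8×3=24. No mix of the others beats 8×33 = 264.

264 pts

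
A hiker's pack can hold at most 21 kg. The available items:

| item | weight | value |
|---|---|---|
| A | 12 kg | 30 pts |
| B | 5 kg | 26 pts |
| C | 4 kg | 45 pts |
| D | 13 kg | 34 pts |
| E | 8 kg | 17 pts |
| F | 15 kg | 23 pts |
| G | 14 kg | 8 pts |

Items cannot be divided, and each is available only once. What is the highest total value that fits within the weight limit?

Check high-value combinations within 21 kg:
- A+B+C: weight 12+5+4=21, value 30+26+45=101
- B+C+E: weight 5+4+8=17, value 26+45+17=88
- C+D: weight 4+13=17, value 45+34=79
- A+C: weight 12+4=16, value 30+45=75
Best: 101 pts.

101 pts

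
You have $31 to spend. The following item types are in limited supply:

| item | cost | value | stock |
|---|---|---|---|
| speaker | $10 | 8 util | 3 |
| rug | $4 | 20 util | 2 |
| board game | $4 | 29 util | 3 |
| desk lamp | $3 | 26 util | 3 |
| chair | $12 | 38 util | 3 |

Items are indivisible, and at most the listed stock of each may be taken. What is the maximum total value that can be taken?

205 util

Top feasible selections:
- 2×rug + 3×board game + 3×desk lamp: cost 29, value 205
- 1×rug + 3×board game + 3×desk lamp: cost 25, value 185
- 2×rug + 3×board game + 2×desk lamp: cost 26, value 179
Best: 205 util.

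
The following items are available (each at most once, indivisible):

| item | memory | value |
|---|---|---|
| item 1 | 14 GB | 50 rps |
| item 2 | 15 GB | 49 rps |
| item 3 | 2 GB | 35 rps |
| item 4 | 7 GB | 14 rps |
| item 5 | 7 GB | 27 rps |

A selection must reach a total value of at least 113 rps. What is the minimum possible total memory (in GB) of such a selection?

Subsets with value ≥ 113, sorted by total memory:
- item 1+item 3+item 4+item 5: memory 30, value 126
- item 1+item 2+item 3: memory 31, value 134
Minimum memory: 30 GB.

30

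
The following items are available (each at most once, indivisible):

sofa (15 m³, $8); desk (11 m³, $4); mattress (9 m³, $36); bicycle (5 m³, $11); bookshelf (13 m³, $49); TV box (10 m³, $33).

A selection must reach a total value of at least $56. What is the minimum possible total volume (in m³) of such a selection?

Subsets with value ≥ 56, sorted by total volume:
- bicycle+bookshelf: volume 18, value 60
- mattress+TV box: volume 19, value 69
- mattress+bookshelf: volume 22, value 85
Minimum volume: 18 m³.

18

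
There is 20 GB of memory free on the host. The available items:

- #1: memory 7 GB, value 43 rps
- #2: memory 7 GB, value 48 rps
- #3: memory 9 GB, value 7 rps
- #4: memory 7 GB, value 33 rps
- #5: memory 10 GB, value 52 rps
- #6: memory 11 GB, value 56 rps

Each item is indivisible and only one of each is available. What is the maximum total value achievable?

Check high-value combinations within 20 GB:
- #2+#6: memory 7+11=18, value 48+56=104
- #2+#5: memory 7+10=17, value 48+52=100
- #1+#6: memory 7+11=18, value 43+56=99
- #1+#5: memory 7+10=17, value 43+52=95
- #1+#2: memory 7+7=14, value 43+48=91
Best: 104 rps.

104 rps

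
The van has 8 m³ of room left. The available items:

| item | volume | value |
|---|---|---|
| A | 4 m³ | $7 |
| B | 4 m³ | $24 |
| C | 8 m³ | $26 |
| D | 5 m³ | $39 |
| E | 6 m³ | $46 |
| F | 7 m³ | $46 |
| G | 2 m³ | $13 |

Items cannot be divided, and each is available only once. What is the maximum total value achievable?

$59

This is a 0/1 knapsack; check combinations near the capacity.
- E+G: volume 6+2=8, value 46+13=59
- D+G: volume 5+2=7, value 39+13=52
- E: volume 6, value 46
- F: volume 7, value 46
- D: volume 5, value 39
Best: $59.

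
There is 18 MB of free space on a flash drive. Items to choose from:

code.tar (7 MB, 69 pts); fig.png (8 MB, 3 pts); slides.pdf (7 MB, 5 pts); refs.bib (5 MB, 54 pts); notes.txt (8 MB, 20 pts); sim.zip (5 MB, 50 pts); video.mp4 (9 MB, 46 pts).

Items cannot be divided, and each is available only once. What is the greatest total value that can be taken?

Check high-value combinations within 18 MB:
- code.tar+refs.bib+sim.zip: size 7+5+5=17, value 69+54+50=173
- refs.bib+notes.txt+sim.zip: size 5+8+5=18, value 54+20+50=124
- code.tar+refs.bib: size 7+5=12, value 69+54=123
- code.tar+sim.zip: size 7+5=12, value 69+50=119
- code.tar+video.mp4: size 7+9=16, value 69+46=115
Best: 173 pts.

173 pts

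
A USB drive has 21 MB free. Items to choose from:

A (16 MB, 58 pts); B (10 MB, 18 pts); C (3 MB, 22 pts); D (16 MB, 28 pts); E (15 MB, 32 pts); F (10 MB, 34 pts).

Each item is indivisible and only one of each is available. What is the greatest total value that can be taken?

80 pts

Check high-value combinations within 21 MB:
- A+C: size 16+3=19, value 58+22=80
- A: size 16, value 58
- C+F: size 3+10=13, value 22+34=56
Best: 80 pts.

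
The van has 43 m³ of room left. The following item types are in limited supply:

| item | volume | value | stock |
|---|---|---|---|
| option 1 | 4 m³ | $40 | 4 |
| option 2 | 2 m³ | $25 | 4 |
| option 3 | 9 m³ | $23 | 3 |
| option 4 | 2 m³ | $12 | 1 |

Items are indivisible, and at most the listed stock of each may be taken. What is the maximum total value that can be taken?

$306

Top feasible selections:
- 4×option 1 + 4×option 2 + 2×option 3: volume 42, value 306
- 4×option 1 + 4×option 2 + 1×option 3 + 1×option 4: volume 35, value 295
- 4×option 1 + 3×option 2 + 2×option 3 + 1×option 4: volume 42, value 293
- 4×option 1 + 4×option 2 + 1×option 3: volume 33, value 283
Best: $306.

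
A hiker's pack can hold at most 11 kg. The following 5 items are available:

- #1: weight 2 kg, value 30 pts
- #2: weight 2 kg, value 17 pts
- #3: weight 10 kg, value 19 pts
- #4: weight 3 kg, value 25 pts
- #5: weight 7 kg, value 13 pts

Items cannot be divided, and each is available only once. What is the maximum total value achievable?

Check high-value combinations within 11 kg:
- #1+#2+#4: weight 2+2+3=7, value 30+17+25=72
- #1+#2+#5: weight 2+2+7=11, value 30+17+13=60
- #1+#4: weight 2+3=5, value 30+25=55
Best: 72 pts.

72 pts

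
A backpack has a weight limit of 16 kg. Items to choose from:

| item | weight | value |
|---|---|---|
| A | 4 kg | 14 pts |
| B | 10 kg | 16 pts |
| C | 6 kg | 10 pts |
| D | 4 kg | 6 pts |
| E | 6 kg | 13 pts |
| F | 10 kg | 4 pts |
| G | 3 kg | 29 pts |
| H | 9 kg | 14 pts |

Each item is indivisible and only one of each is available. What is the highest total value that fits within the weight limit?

This is a 0/1 knapsack; check combinations near the capacity.
- A+G+H: weight 4+3+9=16, value 14+29+14=57
- A+E+G: weight 4+6+3=13, value 14+13+29=56
- A+C+G: weight 4+6+3=13, value 14+10+29=53
- C+E+G: weight 6+6+3=15, value 10+13+29=52
Best: 57 pts.

57 pts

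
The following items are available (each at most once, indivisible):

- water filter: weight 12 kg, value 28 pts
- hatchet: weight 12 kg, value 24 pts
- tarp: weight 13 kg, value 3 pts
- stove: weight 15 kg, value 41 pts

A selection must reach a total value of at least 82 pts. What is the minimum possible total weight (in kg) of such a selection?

39

Subsets with value ≥ 82, sorted by total weight:
- water filter+hatchet+stove: weight 39, value 93
- water filter+hatchet+tarp+stove: weight 52, value 96
Minimum weight: 39 kg.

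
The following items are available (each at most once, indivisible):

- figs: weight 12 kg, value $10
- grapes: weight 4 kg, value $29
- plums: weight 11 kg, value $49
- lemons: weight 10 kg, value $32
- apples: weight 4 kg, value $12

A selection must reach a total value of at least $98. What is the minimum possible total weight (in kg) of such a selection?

25

Subsets with value ≥ 98, sorted by total weight:
- grapes+plums+lemons: weight 25, value 110
- grapes+plums+lemons+apples: weight 29, value 122
- figs+grapes+plums+apples: weight 31, value 100
Minimum weight: 25 kg.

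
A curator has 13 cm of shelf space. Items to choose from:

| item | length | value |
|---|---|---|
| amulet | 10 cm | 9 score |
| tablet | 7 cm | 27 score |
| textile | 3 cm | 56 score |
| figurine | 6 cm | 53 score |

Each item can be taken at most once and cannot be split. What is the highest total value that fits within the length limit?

109 score

Check high-value combinations within 13 cm:
- textile+figurine: length 3+6=9, value 56+53=109
- tablet+textile: length 7+3=10, value 27+56=83
- tablet+figurine: length 7+6=13, value 27+53=80
Best: 109 score.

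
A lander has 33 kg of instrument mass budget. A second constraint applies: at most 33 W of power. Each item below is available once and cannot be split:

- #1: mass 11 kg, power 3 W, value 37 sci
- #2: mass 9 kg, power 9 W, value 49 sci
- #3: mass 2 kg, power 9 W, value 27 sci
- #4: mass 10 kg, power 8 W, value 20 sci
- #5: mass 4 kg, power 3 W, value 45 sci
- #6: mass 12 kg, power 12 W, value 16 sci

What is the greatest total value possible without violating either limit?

158 sci

Feasible sets respecting both limits:
- #1+#2+#3+#5: mass 26, power 24, value 158
- #2+#3+#4+#5: mass 25, power 29, value 141
- #2+#3+#5+#6: mass 27, power 33, value 137
Best: 158 sci.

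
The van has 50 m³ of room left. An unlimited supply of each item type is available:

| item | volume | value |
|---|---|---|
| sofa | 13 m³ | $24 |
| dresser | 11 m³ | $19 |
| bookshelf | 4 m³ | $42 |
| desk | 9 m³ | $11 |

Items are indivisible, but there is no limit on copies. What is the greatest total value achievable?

$504

Best value-per-unit is bookshelf at 42/4, and filling with it alone uses volume 12×4=48. No mix of the others beats 12×42 = 504.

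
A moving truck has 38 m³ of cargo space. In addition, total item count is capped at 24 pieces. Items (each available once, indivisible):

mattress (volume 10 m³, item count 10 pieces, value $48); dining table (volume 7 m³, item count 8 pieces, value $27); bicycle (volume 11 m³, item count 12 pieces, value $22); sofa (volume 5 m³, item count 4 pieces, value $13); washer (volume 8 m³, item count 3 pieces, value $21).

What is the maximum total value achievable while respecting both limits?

$96

Feasible sets respecting both limits:
- mattress+dining table+washer: volume 25, item count 21, value 96
- mattress+dining table+sofa: volume 22, item count 22, value 88
- mattress+sofa+washer: volume 23, item count 17, value 82
Best: $96.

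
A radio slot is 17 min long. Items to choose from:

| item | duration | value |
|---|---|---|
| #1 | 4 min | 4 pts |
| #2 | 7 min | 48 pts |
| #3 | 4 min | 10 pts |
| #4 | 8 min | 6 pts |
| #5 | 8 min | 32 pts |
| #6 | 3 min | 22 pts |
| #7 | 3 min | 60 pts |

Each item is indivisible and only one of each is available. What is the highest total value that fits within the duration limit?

140 pts

Check high-value combinations within 17 min:
- #2+#3+#6+#7: duration 7+4+3+3=17, value 48+10+22+60=140
- #1+#2+#6+#7: duration 4+7+3+3=17, value 4+48+22+60=134
- #2+#6+#7: duration 7+3+3=13, value 48+22+60=130
- #2+#3+#7: duration 7+4+3=14, value 48+10+60=118
Best: 140 pts.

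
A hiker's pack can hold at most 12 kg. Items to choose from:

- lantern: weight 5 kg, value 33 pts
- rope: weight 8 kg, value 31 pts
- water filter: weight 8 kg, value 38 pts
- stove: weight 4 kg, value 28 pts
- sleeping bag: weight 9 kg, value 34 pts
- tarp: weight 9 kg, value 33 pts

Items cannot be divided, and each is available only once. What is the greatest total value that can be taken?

This is a 0/1 knapsack; check combinations near the capacity.
- water filter+stove: weight 8+4=12, value 38+28=66
- lantern+stove: weight 5+4=9, value 33+28=61
- rope+stove: weight 8+4=12, value 31+28=59
- water filter: weight 8, value 38
- sleeping bag: weight 9, value 34
Best: 66 pts.

66 pts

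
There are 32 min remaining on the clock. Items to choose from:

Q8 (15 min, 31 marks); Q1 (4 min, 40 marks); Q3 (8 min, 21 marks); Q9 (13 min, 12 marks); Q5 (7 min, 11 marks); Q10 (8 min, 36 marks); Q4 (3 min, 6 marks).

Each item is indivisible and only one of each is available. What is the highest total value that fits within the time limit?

This is a 0/1 knapsack; check combinations near the capacity.
- Q1+Q3+Q5+Q10+Q4: time 4+8+7+8+3=30, value 40+21+11+36+6=114
- Q8+Q1+Q10+Q4: time 15+4+8+3=30, value 31+40+36+6=113
- Q1+Q3+Q5+Q10: time 4+8+7+8=27, value 40+21+11+36=108
- Q8+Q1+Q10: time 15+4+8=27, value 31+40+36=107
- Q1+Q3+Q10+Q4: time 4+8+8+3=23, value 40+21+36+6=103
Best: 114 marks.

114 marks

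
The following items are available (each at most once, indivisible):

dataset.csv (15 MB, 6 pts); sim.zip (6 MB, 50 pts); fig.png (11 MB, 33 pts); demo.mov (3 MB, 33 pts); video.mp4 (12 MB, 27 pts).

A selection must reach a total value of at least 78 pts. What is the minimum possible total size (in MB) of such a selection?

Subsets with value ≥ 78, sorted by total size:
- sim.zip+demo.mov: size 9, value 83
- sim.zip+fig.png: size 17, value 83
- sim.zip+fig.png+demo.mov: size 20, value 116
- sim.zip+demo.mov+video.mp4: size 21, value 110
Minimum size: 9 MB.

9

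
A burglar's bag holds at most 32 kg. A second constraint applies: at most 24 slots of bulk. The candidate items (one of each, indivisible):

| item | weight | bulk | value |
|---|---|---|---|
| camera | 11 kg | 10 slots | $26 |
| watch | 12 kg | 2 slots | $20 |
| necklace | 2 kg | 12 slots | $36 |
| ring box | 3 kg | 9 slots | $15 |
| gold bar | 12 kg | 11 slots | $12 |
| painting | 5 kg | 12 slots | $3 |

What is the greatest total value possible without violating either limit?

$82

Feasible sets respecting both limits:
- camera+watch+necklace: weight 25, bulk 24, value 82
- watch+necklace+ring box: weight 17, bulk 23, value 71
- camera+necklace: weight 13, bulk 22, value 62
- camera+watch+ring box: weight 26, bulk 21, value 61
Best: $82.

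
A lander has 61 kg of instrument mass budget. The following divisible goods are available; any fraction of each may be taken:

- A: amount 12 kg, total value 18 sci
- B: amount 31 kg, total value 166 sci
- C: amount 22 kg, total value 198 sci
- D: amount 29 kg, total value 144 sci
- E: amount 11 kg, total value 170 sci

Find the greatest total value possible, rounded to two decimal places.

517.94

Take in order of value per unit:
- E (170/11 per unit): all 11 → value 170, running total 170.00
- C (198/22 per unit): all 22 → value 198, running total 368.00
- B (166/31 per unit): 28 of 31 → value 28×166/31 = 149.9355, running total 517.94
Total 517.94.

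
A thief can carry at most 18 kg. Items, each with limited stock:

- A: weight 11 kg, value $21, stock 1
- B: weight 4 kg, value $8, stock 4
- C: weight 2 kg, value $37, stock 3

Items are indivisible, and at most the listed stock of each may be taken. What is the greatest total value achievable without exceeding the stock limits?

$135

Best selections within weight 18 and stock limits:
- 3×B + 3×C: weight 18, value 135
- 1×A + 3×C: weight 17, value 132
- 2×B + 3×C: weight 14, value 127
- 1×B + 3×C: weight 10, value 119
Best: $135.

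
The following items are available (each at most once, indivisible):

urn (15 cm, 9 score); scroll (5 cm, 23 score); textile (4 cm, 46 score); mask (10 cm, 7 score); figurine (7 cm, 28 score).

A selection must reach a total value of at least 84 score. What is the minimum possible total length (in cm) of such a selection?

16

Subsets with value ≥ 84, sorted by total length:
- scroll+textile+figurine: length 16, value 97
- scroll+textile+mask+figurine: length 26, value 104
- urn+scroll+textile+figurine: length 31, value 106
Minimum length: 16 cm.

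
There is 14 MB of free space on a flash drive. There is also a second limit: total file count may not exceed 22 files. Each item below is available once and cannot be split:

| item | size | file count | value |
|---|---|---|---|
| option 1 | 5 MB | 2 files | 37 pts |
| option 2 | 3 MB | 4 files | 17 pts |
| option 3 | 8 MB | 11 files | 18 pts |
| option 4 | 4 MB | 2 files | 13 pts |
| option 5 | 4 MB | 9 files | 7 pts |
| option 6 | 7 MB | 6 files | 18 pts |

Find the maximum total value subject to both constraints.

67 pts

Feasible sets respecting both limits:
- option 1+option 2+option 4: size 12, file count 8, value 67
- option 1+option 2+option 5: size 12, file count 15, value 61
- option 1+option 4+option 5: size 13, file count 13, value 57
Best: 67 pts.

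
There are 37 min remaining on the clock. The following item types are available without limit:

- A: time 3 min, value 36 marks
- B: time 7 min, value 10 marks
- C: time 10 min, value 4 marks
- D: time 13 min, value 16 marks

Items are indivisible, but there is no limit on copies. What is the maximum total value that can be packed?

432 marks

Best value-per-unit is A at 36/3, and filling with it alone uses time 12×3=36. No mix of the others beats 12×36 = 432.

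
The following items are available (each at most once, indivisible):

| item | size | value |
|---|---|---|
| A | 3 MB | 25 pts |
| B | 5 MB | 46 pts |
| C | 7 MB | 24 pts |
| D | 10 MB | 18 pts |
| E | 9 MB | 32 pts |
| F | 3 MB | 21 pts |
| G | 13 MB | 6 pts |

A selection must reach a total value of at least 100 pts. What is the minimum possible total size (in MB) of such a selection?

Subsets with value ≥ 100, sorted by total size:
- A+B+E: size 17, value 103
- A+B+C+F: size 18, value 116
Minimum size: 17 MB.

17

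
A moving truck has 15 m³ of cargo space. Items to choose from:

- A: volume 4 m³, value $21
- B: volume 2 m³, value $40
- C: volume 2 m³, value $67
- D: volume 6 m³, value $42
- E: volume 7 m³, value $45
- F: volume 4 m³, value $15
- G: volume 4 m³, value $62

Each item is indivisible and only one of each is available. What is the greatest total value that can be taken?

$214

Check high-value combinations within 15 m³:
- B+C+E+G: volume 2+2+7+4=15, value 40+67+45+62=214
- B+C+D+G: volume 2+2+6+4=14, value 40+67+42+62=211
- A+B+C+G: volume 4+2+2+4=12, value 21+40+67+62=190
- B+C+F+G: volume 2+2+4+4=12, value 40+67+15+62=184
- C+E+G: volume 2+7+4=13, value 67+45+62=174
Best: $214.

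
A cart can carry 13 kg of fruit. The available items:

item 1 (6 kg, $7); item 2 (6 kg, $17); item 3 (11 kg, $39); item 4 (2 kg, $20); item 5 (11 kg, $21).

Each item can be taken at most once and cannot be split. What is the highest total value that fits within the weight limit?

$59

This is a 0/1 knapsack; check combinations near the capacity.
- item 3+item 4: weight 11+2=13, value 39+20=59
- item 4+item 5: weight 2+11=13, value 20+21=41
- item 3: weight 11, value 39
- item 2+item 4: weight 6+2=8, value 17+20=37
Best: $59.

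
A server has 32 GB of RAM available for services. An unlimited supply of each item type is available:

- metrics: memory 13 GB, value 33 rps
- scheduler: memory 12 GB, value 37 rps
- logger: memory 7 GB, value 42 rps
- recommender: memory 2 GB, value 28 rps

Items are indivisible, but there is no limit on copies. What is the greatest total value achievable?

448 rps

Best value-per-unit is recommender at 28/2, and filling with it alone uses memory 16×2=32. No mix of the others beats 16×28 = 448.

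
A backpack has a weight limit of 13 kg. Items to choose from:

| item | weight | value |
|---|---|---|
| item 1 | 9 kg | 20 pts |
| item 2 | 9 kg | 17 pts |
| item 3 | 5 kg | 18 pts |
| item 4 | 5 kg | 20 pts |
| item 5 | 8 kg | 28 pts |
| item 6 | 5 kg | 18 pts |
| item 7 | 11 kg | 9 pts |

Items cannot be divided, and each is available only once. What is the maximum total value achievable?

This is a 0/1 knapsack; check combinations near the capacity.
- item 4+item 5: weight 5+8=13, value 20+28=48
- item 3+item 5: weight 5+8=13, value 18+28=46
- item 5+item 6: weight 8+5=13, value 28+18=46
- item 3+item 4: weight 5+5=10, value 18+20=38
- item 4+item 6: weight 5+5=10, value 20+18=38
Best: 48 pts.

48 pts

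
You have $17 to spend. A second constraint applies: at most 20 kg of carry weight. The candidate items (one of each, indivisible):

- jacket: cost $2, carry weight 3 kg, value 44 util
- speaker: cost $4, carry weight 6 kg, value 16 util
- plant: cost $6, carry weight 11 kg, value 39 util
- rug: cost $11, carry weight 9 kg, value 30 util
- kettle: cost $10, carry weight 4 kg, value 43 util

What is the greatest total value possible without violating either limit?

Feasible sets respecting both limits:
- jacket+speaker+kettle: cost 16, carry weight 13, value 103
- jacket+speaker+plant: cost 12, carry weight 20, value 99
- jacket+speaker+rug: cost 17, carry weight 18, value 90
- jacket+kettle: cost 12, carry weight 7, value 87
Best: 103 util.

103 util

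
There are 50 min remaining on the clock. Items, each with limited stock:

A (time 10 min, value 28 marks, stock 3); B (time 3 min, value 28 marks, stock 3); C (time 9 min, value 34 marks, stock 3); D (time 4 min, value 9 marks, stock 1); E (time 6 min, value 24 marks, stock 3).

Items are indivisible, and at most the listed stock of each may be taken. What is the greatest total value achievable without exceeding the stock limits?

Top feasible selections:
- 3×B + 3×C + 2×E: time 48, value 234
- 3×B + 2×C + 1×D + 3×E: time 49, value 233
- 1×A + 3×B + 2×C + 2×E: time 49, value 228
Best: 234 marks.

234 marks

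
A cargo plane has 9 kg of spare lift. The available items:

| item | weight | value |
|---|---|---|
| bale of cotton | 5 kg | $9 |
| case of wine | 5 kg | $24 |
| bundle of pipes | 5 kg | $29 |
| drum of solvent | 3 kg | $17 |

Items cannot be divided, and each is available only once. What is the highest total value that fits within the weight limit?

$46

Check high-value combinations within 9 kg:
- bundle of pipes+drum of solvent: weight 5+3=8, value 29+17=46
- case of wine+drum of solvent: weight 5+3=8, value 24+17=41
- bundle of pipes: weight 5, value 29
- bale of cotton+drum of solvent: weight 5+3=8, value 9+17=26
Best: $46.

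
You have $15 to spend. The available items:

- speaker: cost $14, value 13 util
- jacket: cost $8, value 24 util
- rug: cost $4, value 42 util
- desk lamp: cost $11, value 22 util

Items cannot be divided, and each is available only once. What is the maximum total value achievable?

66 util

Check high-value combinations within $15:
- jacket+rug: cost 8+4=12, value 24+42=66
- rug+desk lamp: cost 4+11=15, value 42+22=64
- rug: cost 4, value 42
Best: 66 util.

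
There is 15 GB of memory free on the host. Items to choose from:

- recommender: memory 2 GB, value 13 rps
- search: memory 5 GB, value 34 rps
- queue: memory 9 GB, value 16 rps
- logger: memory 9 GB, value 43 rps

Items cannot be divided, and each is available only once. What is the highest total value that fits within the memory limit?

77 rps

Check high-value combinations within 15 GB:
- search+logger: memory 5+9=14, value 34+43=77
- recommender+logger: memory 2+9=11, value 13+43=56
- search+queue: memory 5+9=14, value 34+16=50
- recommender+search: memory 2+5=7, value 13+34=47
- logger: memory 9, value 43
Best: 77 rps.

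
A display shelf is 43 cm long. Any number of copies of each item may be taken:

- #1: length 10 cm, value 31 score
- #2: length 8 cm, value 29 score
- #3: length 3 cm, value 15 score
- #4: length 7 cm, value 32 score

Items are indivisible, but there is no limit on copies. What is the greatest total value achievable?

212 score

Best value-per-unit is #3 at 15/3; filling with it alone gives 14×15 = 210.
Optimal mix: 12×#3 + 1×#4 → length 43, value 212.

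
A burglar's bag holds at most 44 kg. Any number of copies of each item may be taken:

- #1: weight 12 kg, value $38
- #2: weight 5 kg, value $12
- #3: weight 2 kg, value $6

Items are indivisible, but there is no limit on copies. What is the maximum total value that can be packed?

Best value-per-unit is #1 at 38/12; filling with it alone gives 3×38 = 114.
Optimal mix: 3×#1 + 4×#3 → weight 44, value 138.

$138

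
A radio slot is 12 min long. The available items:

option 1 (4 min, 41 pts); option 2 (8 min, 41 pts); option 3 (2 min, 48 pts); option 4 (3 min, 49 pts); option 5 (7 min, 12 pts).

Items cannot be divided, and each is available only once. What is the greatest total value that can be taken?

138 pts

Check high-value combinations within 12 min:
- option 1+option 3+option 4: duration 4+2+3=9, value 41+48+49=138
- option 3+option 4+option 5: duration 2+3+7=12, value 48+49+12=109
- option 3+option 4: duration 2+3=5, value 48+49=97
Best: 138 pts.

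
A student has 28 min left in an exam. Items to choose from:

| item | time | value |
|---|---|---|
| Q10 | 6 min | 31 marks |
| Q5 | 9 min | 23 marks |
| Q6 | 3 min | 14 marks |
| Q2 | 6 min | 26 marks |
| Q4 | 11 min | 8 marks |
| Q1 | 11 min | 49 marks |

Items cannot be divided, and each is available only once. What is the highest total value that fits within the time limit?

120 marks

Check high-value combinations within 28 min:
- Q10+Q6+Q2+Q1: time 6+3+6+11=26, value 31+14+26+49=120
- Q10+Q2+Q1: time 6+6+11=23, value 31+26+49=106
- Q10+Q5+Q1: time 6+9+11=26, value 31+23+49=103
- Q5+Q2+Q1: time 9+6+11=26, value 23+26+49=98
Best: 120 marks.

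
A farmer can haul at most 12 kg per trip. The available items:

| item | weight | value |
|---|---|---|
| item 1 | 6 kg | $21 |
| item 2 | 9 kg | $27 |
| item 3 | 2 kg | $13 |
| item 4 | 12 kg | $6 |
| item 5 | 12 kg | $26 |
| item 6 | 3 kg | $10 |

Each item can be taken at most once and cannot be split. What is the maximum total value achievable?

$44

Check high-value combinations within 12 kg:
- item 1+item 3+item 6: weight 6+2+3=11, value 21+13+10=44
- item 2+item 3: weight 9+2=11, value 27+13=40
- item 2+item 6: weight 9+3=12, value 27+10=37
- item 1+item 3: weight 6+2=8, value 21+13=34
Best: $44.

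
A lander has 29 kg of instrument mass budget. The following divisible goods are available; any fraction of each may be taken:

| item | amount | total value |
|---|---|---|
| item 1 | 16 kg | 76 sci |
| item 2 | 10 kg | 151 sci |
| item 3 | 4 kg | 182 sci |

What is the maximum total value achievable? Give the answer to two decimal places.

Take in order of value per unit:
- item 3 (182/4 per unit): all 4 → value 182, running total 182.00
- item 2 (151/10 per unit): all 10 → value 151, running total 333.00
- item 1 (76/16 per unit): 15 of 16 → value 15×76/16 = 71.2500, running total 404.25
Total 404.25.

404.25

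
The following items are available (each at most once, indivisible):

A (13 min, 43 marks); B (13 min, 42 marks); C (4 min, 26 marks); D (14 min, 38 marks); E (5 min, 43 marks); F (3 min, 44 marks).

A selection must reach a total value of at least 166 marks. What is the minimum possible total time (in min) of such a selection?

Subsets with value ≥ 166, sorted by total time:
- A+B+E+F: time 34, value 172
- A+D+E+F: time 35, value 168
- B+D+E+F: time 35, value 167
- A+B+C+E+F: time 38, value 198
Minimum time: 34 min.

34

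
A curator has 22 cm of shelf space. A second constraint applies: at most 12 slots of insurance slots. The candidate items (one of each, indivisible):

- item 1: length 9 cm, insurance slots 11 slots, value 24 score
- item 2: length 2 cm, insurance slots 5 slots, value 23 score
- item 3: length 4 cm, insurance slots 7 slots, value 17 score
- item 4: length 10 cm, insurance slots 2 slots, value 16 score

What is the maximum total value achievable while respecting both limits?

Feasible sets respecting both limits:
- item 2+item 3: length 6, insurance slots 12, value 40
- item 2+item 4: length 12, insurance slots 7, value 39
- item 3+item 4: length 14, insurance slots 9, value 33
- item 1: length 9, insurance slots 11, value 24
Best: 40 score.

40 score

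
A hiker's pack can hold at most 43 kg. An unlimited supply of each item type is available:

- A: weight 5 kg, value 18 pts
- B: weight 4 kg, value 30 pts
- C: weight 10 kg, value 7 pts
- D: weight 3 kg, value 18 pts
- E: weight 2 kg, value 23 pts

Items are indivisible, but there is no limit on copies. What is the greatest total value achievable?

483 pts

Best value-per-unit is E at 23/2, and filling with it alone uses weight 21×2=42. No mix of the others beats 21×23 = 483.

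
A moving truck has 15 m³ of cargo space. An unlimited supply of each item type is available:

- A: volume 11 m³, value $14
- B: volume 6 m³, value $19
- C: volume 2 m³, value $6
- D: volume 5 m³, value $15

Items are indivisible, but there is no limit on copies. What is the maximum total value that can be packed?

$46

Best value-per-unit is B at 19/6; filling with it alone gives 2×19 = 38.
Optimal mix: 1×B + 2×C + 1×D → volume 15, value 46.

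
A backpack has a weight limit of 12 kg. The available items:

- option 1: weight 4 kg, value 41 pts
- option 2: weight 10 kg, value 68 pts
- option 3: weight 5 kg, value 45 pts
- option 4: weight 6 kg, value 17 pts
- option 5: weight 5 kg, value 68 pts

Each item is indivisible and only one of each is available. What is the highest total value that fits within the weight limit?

Check high-value combinations within 12 kg:
- option 3+option 5: weight 5+5=10, value 45+68=113
- option 1+option 5: weight 4+5=9, value 41+68=109
- option 1+option 3: weight 4+5=9, value 41+45=86
- option 4+option 5: weight 6+5=11, value 17+68=85
- option 5: weight 5, value 68
Best: 113 pts.

113 pts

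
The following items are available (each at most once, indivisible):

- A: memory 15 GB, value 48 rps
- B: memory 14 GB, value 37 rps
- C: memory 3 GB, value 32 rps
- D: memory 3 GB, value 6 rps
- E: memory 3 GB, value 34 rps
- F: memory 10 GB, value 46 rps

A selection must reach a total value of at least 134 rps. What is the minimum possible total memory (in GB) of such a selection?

Subsets with value ≥ 134, sorted by total memory:
- B+C+E+F: memory 30, value 149
- A+C+E+F: memory 31, value 160
- A+D+E+F: memory 31, value 134
- B+C+D+E+F: memory 33, value 155
Minimum memory: 30 GB.

30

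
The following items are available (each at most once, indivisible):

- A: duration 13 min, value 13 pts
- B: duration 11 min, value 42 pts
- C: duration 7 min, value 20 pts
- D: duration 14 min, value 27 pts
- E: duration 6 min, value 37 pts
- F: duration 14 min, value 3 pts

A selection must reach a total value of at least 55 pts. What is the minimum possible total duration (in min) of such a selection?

Subsets with value ≥ 55, sorted by total duration:
- C+E: duration 13, value 57
- B+E: duration 17, value 79
- B+C: duration 18, value 62
- D+E: duration 20, value 64
Minimum duration: 13 min.

13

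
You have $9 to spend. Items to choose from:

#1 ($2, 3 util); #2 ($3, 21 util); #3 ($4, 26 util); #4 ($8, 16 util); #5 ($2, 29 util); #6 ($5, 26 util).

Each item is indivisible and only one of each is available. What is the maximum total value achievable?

Check high-value combinations within $9:
- #2+#3+#5: cost 3+4+2=9, value 21+26+29=76
- #1+#3+#5: cost 2+4+2=8, value 3+26+29=58
- #1+#5+#6: cost 2+2+5=9, value 3+29+26=58
Best: 76 util.

76 util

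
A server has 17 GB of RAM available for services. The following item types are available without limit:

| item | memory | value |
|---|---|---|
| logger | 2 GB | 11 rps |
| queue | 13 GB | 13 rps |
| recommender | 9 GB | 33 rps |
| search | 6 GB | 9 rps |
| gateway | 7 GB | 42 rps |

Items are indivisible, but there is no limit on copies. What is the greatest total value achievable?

97 rps

Best value-per-unit is gateway at 42/7; filling with it alone gives 2×42 = 84.
Optimal mix: 5×logger + 1×gateway → memory 17, value 97.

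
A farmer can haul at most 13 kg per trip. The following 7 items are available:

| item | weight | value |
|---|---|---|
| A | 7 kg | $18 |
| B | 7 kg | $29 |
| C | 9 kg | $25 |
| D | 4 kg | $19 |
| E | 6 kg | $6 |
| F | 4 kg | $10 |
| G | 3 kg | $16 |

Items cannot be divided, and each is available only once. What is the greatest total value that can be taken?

$48

Check high-value combinations within 13 kg:
- B+D: weight 7+4=11, value 29+19=48
- B+G: weight 7+3=10, value 29+16=45
- D+F+G: weight 4+4+3=11, value 19+10+16=45
- C+D: weight 9+4=13, value 25+19=44
- C+G: weight 9+3=12, value 25+16=41
Best: $48.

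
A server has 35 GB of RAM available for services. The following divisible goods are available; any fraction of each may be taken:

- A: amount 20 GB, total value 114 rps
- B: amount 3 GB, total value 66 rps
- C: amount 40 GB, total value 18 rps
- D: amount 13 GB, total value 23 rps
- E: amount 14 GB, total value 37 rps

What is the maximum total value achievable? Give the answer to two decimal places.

Take in order of value per unit:
- B (66/3 per unit): all 3 → value 66, running total 66.00
- A (114/20 per unit): all 20 → value 114, running total 180.00
- E (37/14 per unit): 12 of 14 → value 12×37/14 = 31.7143, running total 211.71
Total 211.71.

211.71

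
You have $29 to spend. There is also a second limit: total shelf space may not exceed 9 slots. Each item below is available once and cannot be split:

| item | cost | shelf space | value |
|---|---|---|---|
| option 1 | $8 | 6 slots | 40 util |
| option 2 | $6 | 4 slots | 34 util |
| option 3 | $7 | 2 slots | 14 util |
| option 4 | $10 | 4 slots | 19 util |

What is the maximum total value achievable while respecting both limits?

Feasible sets respecting both limits:
- option 1+option 3: cost 15, shelf space 8, value 54
- option 2+option 4: cost 16, shelf space 8, value 53
- option 2+option 3: cost 13, shelf space 6, value 48
Best: 54 util.

54 util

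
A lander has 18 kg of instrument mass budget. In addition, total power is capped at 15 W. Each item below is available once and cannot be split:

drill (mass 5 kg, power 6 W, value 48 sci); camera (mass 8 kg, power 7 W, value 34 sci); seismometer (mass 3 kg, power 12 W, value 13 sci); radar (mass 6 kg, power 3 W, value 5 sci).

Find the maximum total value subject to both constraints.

Feasible sets respecting both limits:
- drill+camera: mass 13, power 13, value 82
- drill+radar: mass 11, power 9, value 53
- drill: mass 5, power 6, value 48
- camera+radar: mass 14, power 10, value 39
Best: 82 sci.

82 sci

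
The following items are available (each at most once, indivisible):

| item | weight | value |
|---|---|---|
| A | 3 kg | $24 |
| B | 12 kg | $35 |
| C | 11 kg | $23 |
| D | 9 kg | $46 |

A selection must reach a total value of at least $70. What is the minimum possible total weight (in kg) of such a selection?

Subsets with value ≥ 70, sorted by total weight:
- A+D: weight 12, value 70
- B+D: weight 21, value 81
- A+C+D: weight 23, value 93
Minimum weight: 12 kg.

12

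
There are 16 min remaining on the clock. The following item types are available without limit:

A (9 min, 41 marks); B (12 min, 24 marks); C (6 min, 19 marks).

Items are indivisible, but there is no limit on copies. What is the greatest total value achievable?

60 marks

Best value-per-unit is A at 41/9; filling with it alone gives 1×41 = 41.
Optimal mix: 1×A + 1×C → time 15, value 60.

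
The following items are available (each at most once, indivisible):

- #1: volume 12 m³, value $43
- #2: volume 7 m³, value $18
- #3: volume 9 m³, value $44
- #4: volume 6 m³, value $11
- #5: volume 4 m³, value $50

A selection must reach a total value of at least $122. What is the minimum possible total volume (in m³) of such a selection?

Subsets with value ≥ 122, sorted by total volume:
- #1+#3+#5: volume 25, value 137
- #2+#3+#4+#5: volume 26, value 123
- #1+#2+#4+#5: volume 29, value 122
- #1+#3+#4+#5: volume 31, value 148
Minimum volume: 25 m³.

25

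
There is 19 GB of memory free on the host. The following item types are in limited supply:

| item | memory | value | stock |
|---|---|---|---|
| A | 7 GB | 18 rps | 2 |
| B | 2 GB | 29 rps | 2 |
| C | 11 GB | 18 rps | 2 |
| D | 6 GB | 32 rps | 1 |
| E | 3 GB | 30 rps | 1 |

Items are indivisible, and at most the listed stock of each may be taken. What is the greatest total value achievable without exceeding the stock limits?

Best selections within memory 19 and stock limits:
- 2×B + 1×D + 1×E: memory 13, value 120
- 1×A + 1×B + 1×D + 1×E: memory 18, value 109
Best: 120 rps.

120 rps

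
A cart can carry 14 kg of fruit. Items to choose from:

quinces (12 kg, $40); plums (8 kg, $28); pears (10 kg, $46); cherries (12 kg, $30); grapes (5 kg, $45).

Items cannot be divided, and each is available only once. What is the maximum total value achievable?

$73

Check high-value combinations within 14 kg:
- plums+grapes: weight 8+5=13, value 28+45=73
- pears: weight 10, value 46
- grapes: weight 5, value 45
- quinces: weight 12, value 40
Best: $73.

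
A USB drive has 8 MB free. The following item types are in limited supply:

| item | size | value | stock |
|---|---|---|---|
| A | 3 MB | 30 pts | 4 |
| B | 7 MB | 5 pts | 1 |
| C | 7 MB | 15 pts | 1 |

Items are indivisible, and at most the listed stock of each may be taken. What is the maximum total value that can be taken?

Best selections within size 8 and stock limits:
- 2×A: size 6, value 60
- 1×A: size 3, value 30
- 1×C: size 7, value 15
Best: 60 pts.

60 pts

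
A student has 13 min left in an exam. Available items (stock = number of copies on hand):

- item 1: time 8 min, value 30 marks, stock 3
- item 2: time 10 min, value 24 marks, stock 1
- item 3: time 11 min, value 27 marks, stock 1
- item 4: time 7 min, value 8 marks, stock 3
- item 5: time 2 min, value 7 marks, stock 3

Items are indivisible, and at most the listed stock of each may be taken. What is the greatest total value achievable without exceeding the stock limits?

44 marks

Best selections within time 13 and stock limits:
- 1×item 1 + 2×item 5: time 12, value 44
- 1×item 1 + 1×item 5: time 10, value 37
- 1×item 3 + 1×item 5: time 13, value 34
- 1×item 2 + 1×item 5: time 12, value 31
Best: 44 marks.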